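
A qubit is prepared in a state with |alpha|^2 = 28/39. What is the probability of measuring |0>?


|alpha|^2 = 28/39 = 0.7179
|beta|^2 = 1 - 28/39 = 11/39 = 0.2821
P(|0>) = |alpha|^2 = 0.7179

0.7179


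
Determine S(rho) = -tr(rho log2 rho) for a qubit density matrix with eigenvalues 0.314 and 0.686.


S = -p*log2(p) - (1-p)*log2(1-p)
p = 0.3140, 1-p = 0.6860
= -0.3140 * log2(0.3140) - 0.6860 * log2(0.6860)
= -(-0.5247) - (-0.3730)
= 0.8977

0.8977


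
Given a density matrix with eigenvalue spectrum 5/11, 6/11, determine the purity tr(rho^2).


tr(rho^2) = sum of eigenvalues squared
= (5/11)^2 + (6/11)^2
= (25 + 36) / 121
= 61/121
= 0.5041

0.5041


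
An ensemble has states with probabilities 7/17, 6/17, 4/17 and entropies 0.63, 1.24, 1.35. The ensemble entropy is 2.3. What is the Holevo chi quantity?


chi = S(rho) - sum_i p_i * S(rho_i)
Weighted entropy = 7/17 * 0.63 + 6/17 * 1.24 + 4/17 * 1.35
= 1.0147
chi = 2.3 - 1.0147
= 1.2853

1.2853


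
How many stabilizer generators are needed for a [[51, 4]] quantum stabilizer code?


For an [[n,k]] stabilizer code:
Number of stabilizer generators = n - k
= 51 - 4
= 47

47


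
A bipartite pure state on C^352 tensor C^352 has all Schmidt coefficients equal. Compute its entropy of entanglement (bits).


For a maximally entangled state in d x d:
S = log2(d) = log2(352)
= 8.4594

8.4594


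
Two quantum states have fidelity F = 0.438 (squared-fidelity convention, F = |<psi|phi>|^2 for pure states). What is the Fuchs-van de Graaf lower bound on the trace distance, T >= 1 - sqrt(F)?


Fuchs-van de Graaf (squared-fidelity convention): 1 - sqrt(F) <= T <= sqrt(1 - F).
Lower bound: T >= 1 - sqrt(F)
sqrt(F) = sqrt(0.438) = 0.6618
T >= 1 - 0.6618
T >= 0.3382

0.3382


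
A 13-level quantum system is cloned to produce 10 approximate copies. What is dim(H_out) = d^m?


Output space = H^(tensor 10) where dim(H) = 13
dim = 13^10
= 169 (after 2 factors)
= 2197 (after 3 factors)
= 28561 (after 4 factors)
= 371293 (after 5 factors)
= 4826809 (after 6 factors)
= 62748517 (after 7 factors)
= 815730721 (after 8 factors)
= 10604499373 (after 9 factors)
= 137858491849 (after 10 factors)
= 137858491849

137858491849


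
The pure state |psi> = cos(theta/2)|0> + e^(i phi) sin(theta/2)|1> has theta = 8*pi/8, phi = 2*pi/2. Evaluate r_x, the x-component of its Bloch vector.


theta = 3.1416, phi = 3.1416
r_x = sin(theta)*cos(phi) = 0.0000 * -1.0000
r_x = 0.0000

0.0000


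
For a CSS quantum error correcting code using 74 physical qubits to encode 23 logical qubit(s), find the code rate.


Code rate R = k/n
= 23/74
= 0.3108

0.3108


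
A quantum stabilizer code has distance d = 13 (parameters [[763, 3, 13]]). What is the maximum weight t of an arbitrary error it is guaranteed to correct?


Code parameters: [[763, 3, 13]], distance d = 13.
Number of correctable errors = floor((d-1)/2)
= floor((13 - 1)/2)
= floor(12/2)
= 6

6


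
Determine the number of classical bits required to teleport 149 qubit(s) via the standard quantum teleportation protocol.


Quantum teleportation requires 2 classical bits per qubit teleported.
149 qubit(s) -> 2 * 149 = 298 classical bits

298


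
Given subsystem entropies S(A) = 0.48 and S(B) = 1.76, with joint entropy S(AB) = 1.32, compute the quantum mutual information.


I(A:B) = S(A) + S(B) - S(AB)
= 0.48 + 1.76 - 1.32
= 0.9200

0.9200


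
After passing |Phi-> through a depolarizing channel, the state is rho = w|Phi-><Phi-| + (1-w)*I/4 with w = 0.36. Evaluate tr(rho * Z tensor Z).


|Phi-> = (|00> - |11>)/sqrt(2)
For the pure Bell state, <Z_A Z_B> = +1 (Bell-state Pauli correlator).
The maximally-mixed part I/4 has tr(I/4 * P tensor P) = 0 for any traceless Pauli P.
So <Z_A Z_B>_rho = w * (+1) + (1 - w) * 0
= 0.36 * (+1)
= 0.3600

0.3600


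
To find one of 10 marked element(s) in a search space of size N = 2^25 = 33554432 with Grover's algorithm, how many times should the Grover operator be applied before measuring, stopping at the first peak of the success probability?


After j Grover iterations the success probability is P(j) = sin^2((2j+1)*theta), where sin(theta) = sqrt(k/N).
N = 2^25 = 33554432, k = 10
sin(theta) = sqrt(k/N) = 0.0005459150336
theta = arcsin(sqrt(k/N)) = 0.0005459150607 rad
P(j) reaches its first maximum when (2j+1)*theta is as close as possible to pi/2, i.e. j = round(pi/(4*theta) - 1/2).
pi/(4*theta) - 1/2 = 1438.1820
(For comparison, the common estimate pi/4 * sqrt(N/k) = 1438.6821; the exact maximiser is used here.)
Optimal iterations = 1438

1438


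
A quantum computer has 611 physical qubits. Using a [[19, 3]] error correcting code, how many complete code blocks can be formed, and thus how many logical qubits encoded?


Each code block uses 19 physical qubits for 3 logical qubit(s).
Number of complete blocks = floor(611 / 19) = 32
Logical qubits = 32 * 3
= 96

96


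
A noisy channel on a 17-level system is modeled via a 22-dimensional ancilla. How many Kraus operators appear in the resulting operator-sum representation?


Tracing out the environment in an orthonormal basis {|i>_E} gives Kraus operators K_i = <i|_E U |0>_E.
Number of Kraus operators = dim(H_env) = d_env
= 22

22


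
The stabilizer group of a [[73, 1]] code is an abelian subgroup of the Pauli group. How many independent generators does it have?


For an [[n,k]] stabilizer code:
Number of stabilizer generators = n - k
= 73 - 1
= 72

72


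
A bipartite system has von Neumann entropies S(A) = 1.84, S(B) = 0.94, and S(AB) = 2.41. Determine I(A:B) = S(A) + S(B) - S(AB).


I(A:B) = S(A) + S(B) - S(AB)
= 1.84 + 0.94 - 2.41
= 0.3700

0.3700


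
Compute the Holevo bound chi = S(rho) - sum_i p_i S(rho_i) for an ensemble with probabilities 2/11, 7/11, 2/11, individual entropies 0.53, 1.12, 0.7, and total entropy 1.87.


chi = S(rho) - sum_i p_i * S(rho_i)
Weighted entropy = 2/11 * 0.53 + 7/11 * 1.12 + 2/11 * 0.7
= 0.9364
chi = 1.87 - 0.9364
= 0.9336

0.9336


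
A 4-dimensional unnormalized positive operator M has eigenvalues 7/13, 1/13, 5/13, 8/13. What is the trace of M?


tr(M) = sum of eigenvalues
= 7/13 + 1/13 + 5/13 + 8/13
= 21/13
= 1.6154

1.6154


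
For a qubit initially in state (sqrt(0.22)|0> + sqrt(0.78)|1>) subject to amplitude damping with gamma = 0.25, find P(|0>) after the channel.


For amplitude damping with parameter gamma on state sqrt(a)|0> + sqrt(b)|1>:
alpha^2 = 0.22, beta^2 = 0.78
P(|0>) = alpha^2 + gamma * beta^2
= 0.22 + 0.25 * 0.78
= 0.22 + 0.1950
= 0.4150

0.4150


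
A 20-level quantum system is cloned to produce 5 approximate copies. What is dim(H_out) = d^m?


Output space = H^(tensor 5) where dim(H) = 20
dim = 20^5
= 400 (after 2 factors)
= 8000 (after 3 factors)
= 160000 (after 4 factors)
= 3200000 (after 5 factors)
= 3200000

3200000


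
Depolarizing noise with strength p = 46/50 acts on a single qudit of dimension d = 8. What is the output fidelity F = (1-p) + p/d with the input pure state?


F = (1-p) + p/d
= (1 - 0.9200) + 0.9200/8
= 0.0800 + 0.1150
= 0.1950

0.1950


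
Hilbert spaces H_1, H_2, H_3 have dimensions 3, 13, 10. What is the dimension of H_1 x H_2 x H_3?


dim(H_1 x H_2 x H_3) = 3 * 13 * 10
= 39 * 10
= 390

390


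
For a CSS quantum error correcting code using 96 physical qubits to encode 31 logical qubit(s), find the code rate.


Code rate R = k/n
= 31/96
= 0.3229

0.3229


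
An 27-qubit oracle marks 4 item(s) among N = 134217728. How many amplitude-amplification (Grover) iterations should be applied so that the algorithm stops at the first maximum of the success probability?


After j Grover iterations the success probability is P(j) = sin^2((2j+1)*theta), where sin(theta) = sqrt(k/N).
N = 2^27 = 134217728, k = 4
sin(theta) = sqrt(k/N) = 0.0001726334915
theta = arcsin(sqrt(k/N)) = 0.0001726334924 rad
P(j) reaches its first maximum when (2j+1)*theta is as close as possible to pi/2, i.e. j = round(pi/(4*theta) - 1/2).
pi/(4*theta) - 1/2 = 4549.0121
(For comparison, the common estimate pi/4 * sqrt(N/k) = 4549.5121; the exact maximiser is used here.)
Optimal iterations = 4549

4549


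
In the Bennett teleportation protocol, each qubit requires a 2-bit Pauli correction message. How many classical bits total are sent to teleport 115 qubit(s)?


Quantum teleportation requires 2 classical bits per qubit teleported.
115 qubit(s) -> 2 * 115 = 230 classical bits

230


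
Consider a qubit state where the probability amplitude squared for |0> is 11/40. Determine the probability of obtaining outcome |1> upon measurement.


|alpha|^2 = 11/40 = 0.2750
|beta|^2 = 1 - 11/40 = 29/40 = 0.7250
P(|1>) = |beta|^2 = 0.7250

0.7250


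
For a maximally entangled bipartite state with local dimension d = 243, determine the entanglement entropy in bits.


For a maximally entangled state in d x d:
S = log2(d) = log2(243)
= 7.9248

7.9248


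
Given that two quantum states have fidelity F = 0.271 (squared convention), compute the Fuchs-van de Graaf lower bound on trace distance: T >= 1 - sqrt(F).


Fuchs-van de Graaf (squared-fidelity convention): 1 - sqrt(F) <= T <= sqrt(1 - F).
Lower bound: T >= 1 - sqrt(F)
sqrt(F) = sqrt(0.271) = 0.5206
T >= 1 - 0.5206
T >= 0.4794

0.4794


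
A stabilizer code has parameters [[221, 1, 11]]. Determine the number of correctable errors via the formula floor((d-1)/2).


Code parameters: [[221, 1, 11]], distance d = 11.
Number of correctable errors = floor((d-1)/2)
= floor((11 - 1)/2)
= floor(10/2)
= 5

5


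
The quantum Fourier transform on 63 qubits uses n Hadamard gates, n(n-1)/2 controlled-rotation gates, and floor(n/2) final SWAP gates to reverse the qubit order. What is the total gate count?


Hadamard gates: 63
Controlled rotations: n*(n-1)/2 = 63*62/2 = 1953
SWAP gates: floor(n/2) = floor(63/2) = 31
Total = 63 + 1953 + 31
= 2047

2047


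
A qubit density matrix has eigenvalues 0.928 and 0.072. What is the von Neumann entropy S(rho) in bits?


S = -p*log2(p) - (1-p)*log2(1-p)
p = 0.9280, 1-p = 0.0720
= -0.9280 * log2(0.9280) - 0.0720 * log2(0.0720)
= -(-0.1000) - (-0.2733)
= 0.3733

0.3733


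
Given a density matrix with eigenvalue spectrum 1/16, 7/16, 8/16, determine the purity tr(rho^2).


tr(rho^2) = sum of eigenvalues squared
= (1/16)^2 + (7/16)^2 + (8/16)^2
= (1 + 49 + 64) / 256
= 114/256
= 0.4453

0.4453


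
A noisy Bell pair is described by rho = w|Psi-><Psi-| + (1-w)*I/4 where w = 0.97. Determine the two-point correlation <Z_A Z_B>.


|Psi-> = (|01> - |10>)/sqrt(2)
For the pure Bell state, <Z_A Z_B> = -1 (Bell-state Pauli correlator).
The maximally-mixed part I/4 has tr(I/4 * P tensor P) = 0 for any traceless Pauli P.
So <Z_A Z_B>_rho = w * (-1) + (1 - w) * 0
= 0.97 * (-1)
= -0.9700

-0.9700


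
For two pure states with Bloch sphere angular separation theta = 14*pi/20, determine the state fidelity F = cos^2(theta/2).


For states separated by angle theta on Bloch sphere:
F = cos^2(theta/2)
theta = 14*pi/20 = 2.1991
theta/2 = 1.0996
cos(theta/2) = 0.4540
F = 0.2061

0.2061


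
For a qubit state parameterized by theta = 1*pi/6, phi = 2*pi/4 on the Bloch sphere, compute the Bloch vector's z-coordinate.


theta = 0.5236, phi = 1.5708
r_z = cos(theta) = 0.8660

0.8660


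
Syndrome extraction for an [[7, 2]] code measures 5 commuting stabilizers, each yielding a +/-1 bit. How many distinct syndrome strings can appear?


Each stabilizer generator gives a binary (+1 or -1) measurement outcome.
With 5 independent generators:
Total syndromes = 2^5
= 32

32


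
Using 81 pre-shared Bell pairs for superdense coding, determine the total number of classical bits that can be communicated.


Superdense coding allows 2 classical bits per shared entangled pair.
81 pair(s) -> 2 * 81 = 162 classical bits

162


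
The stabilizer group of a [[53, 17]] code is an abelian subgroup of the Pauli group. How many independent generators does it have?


For an [[n,k]] stabilizer code:
Number of stabilizer generators = n - k
= 53 - 17
= 36

36


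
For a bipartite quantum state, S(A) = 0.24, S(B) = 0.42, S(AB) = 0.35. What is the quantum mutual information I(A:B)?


I(A:B) = S(A) + S(B) - S(AB)
= 0.24 + 0.42 - 0.35
= 0.3100

0.3100


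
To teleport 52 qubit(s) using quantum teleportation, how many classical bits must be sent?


Quantum teleportation requires 2 classical bits per qubit teleported.
52 qubit(s) -> 2 * 52 = 104 classical bits

104


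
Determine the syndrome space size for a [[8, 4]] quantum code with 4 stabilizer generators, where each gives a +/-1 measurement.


Each stabilizer generator gives a binary (+1 or -1) measurement outcome.
With 4 independent generators:
Total syndromes = 2^4
= 16

16


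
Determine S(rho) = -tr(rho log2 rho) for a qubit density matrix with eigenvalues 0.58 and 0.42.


S = -p*log2(p) - (1-p)*log2(1-p)
p = 0.5800, 1-p = 0.4200
= -0.5800 * log2(0.5800) - 0.4200 * log2(0.4200)
= -(-0.4558) - (-0.5256)
= 0.9815

0.9815


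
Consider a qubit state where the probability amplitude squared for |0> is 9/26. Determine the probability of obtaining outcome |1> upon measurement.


|alpha|^2 = 9/26 = 0.3462
|beta|^2 = 1 - 9/26 = 17/26 = 0.6538
P(|1>) = |beta|^2 = 0.6538

0.6538


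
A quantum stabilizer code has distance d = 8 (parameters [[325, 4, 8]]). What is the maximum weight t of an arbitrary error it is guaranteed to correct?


Code parameters: [[325, 4, 8]], distance d = 8.
Number of correctable errors = floor((d-1)/2)
= floor((8 - 1)/2)
= floor(7/2)
= 3

3


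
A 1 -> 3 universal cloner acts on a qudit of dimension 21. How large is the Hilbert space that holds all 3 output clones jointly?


Output space = H^(tensor 3) where dim(H) = 21
dim = 21^3
= 441 (after 2 factors)
= 9261 (after 3 factors)
= 9261

9261


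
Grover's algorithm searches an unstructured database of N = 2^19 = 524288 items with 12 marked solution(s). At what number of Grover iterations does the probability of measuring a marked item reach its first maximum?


After j Grover iterations the success probability is P(j) = sin^2((2j+1)*theta), where sin(theta) = sqrt(k/N).
N = 2^19 = 524288, k = 12
sin(theta) = sqrt(k/N) = 0.004784159654
theta = arcsin(sqrt(k/N)) = 0.004784177904 rad
P(j) reaches its first maximum when (2j+1)*theta is as close as possible to pi/2, i.e. j = round(pi/(4*theta) - 1/2).
pi/(4*theta) - 1/2 = 163.6658
(For comparison, the common estimate pi/4 * sqrt(N/k) = 164.1664; the exact maximiser is used here.)
Optimal iterations = 164

164


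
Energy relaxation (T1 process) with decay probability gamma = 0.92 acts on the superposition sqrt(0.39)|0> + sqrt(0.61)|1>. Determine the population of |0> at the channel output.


For amplitude damping with parameter gamma on state sqrt(a)|0> + sqrt(b)|1>:
alpha^2 = 0.39, beta^2 = 0.61
P(|0>) = alpha^2 + gamma * beta^2
= 0.39 + 0.92 * 0.61
= 0.39 + 0.5612
= 0.9512

0.9512


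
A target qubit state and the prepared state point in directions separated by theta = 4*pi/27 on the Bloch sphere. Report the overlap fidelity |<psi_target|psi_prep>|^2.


For states separated by angle theta on Bloch sphere:
F = cos^2(theta/2)
theta = 4*pi/27 = 0.4654
theta/2 = 0.2327
cos(theta/2) = 0.9730
F = 0.9468

0.9468


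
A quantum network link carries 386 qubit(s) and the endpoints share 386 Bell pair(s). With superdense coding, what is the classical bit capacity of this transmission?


Superdense coding allows 2 classical bits per shared entangled pair.
386 pair(s) -> 2 * 386 = 772 classical bits

772


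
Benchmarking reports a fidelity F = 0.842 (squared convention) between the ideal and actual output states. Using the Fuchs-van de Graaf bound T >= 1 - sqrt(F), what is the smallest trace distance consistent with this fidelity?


Fuchs-van de Graaf (squared-fidelity convention): 1 - sqrt(F) <= T <= sqrt(1 - F).
Lower bound: T >= 1 - sqrt(F)
sqrt(F) = sqrt(0.842) = 0.9176
T >= 1 - 0.9176
T >= 0.0824

0.0824


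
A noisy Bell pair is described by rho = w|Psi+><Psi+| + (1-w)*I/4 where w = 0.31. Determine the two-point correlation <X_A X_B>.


|Psi+> = (|01> + |10>)/sqrt(2)
For the pure Bell state, <X_A X_B> = +1 (Bell-state Pauli correlator).
The maximally-mixed part I/4 has tr(I/4 * P tensor P) = 0 for any traceless Pauli P.
So <X_A X_B>_rho = w * (+1) + (1 - w) * 0
= 0.31 * (+1)
= 0.3100

0.3100


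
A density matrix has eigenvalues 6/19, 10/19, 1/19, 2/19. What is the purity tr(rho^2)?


tr(rho^2) = sum of eigenvalues squared
= (6/19)^2 + (10/19)^2 + (1/19)^2 + (2/19)^2
= (36 + 100 + 1 + 4) / 361
= 141/361
= 0.3906

0.3906


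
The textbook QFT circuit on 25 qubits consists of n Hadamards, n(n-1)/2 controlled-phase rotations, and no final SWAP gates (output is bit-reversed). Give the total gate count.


Hadamard gates: 25
Controlled rotations: n*(n-1)/2 = 25*24/2 = 300
SWAP gates: 0 (omitted)
Total = 25 + 300
= 325

325


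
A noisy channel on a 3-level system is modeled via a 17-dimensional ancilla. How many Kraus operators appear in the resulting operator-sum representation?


Tracing out the environment in an orthonormal basis {|i>_E} gives Kraus operators K_i = <i|_E U |0>_E.
Number of Kraus operators = dim(H_env) = d_env
= 17

17


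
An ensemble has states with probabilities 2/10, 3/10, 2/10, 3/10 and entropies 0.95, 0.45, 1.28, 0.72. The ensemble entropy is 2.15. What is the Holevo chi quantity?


chi = S(rho) - sum_i p_i * S(rho_i)
Weighted entropy = 2/10 * 0.95 + 3/10 * 0.45 + 2/10 * 1.28 + 3/10 * 0.72
= 0.7970
chi = 2.15 - 0.7970
= 1.3530

1.3530


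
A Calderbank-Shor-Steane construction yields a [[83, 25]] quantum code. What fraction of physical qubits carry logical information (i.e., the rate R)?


Code rate R = k/n
= 25/83
= 0.3012

0.3012


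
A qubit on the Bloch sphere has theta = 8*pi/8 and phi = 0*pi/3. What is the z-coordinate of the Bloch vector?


theta = 3.1416, phi = 0.0000
r_z = cos(theta) = -1.0000

-1.0000


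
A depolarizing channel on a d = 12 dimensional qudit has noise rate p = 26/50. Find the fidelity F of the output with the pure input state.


F = (1-p) + p/d
= (1 - 0.5200) + 0.5200/12
= 0.4800 + 0.0433
= 0.5233

0.5233


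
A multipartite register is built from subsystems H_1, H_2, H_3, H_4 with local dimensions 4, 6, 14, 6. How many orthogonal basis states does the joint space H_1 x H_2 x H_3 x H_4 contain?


dim(H_1 x H_2 x H_3 x H_4) = 4 * 6 * 14 * 6
= 24 * 14 * 6
= 336 * 6
= 2016

2016


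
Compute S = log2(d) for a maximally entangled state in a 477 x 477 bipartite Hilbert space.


For a maximally entangled state in d x d:
S = log2(d) = log2(477)
= 8.8978

8.8978


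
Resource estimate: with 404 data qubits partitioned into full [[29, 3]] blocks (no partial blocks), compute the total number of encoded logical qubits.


Each code block uses 29 physical qubits for 3 logical qubit(s).
Number of complete blocks = floor(404 / 29) = 13
Logical qubits = 13 * 3
= 39

39


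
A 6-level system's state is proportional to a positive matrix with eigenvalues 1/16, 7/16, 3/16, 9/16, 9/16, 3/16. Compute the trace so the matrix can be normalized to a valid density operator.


tr(M) = sum of eigenvalues
= 1/16 + 7/16 + 3/16 + 9/16 + 9/16 + 3/16
= 32/16
= 2.0000

2.0000


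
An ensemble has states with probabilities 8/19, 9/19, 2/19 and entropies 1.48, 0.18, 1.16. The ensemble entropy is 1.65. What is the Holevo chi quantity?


chi = S(rho) - sum_i p_i * S(rho_i)
Weighted entropy = 8/19 * 1.48 + 9/19 * 0.18 + 2/19 * 1.16
= 0.8305
chi = 1.65 - 0.8305
= 0.8195

0.8195


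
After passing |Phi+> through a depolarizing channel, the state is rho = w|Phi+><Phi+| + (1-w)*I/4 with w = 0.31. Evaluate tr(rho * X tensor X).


|Phi+> = (|00> + |11>)/sqrt(2)
For the pure Bell state, <X_A X_B> = +1 (Bell-state Pauli correlator).
The maximally-mixed part I/4 has tr(I/4 * P tensor P) = 0 for any traceless Pauli P.
So <X_A X_B>_rho = w * (+1) + (1 - w) * 0
= 0.31 * (+1)
= 0.3100

0.3100


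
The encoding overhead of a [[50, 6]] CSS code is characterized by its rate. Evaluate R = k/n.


Code rate R = k/n
= 6/50
= 0.1200

0.1200


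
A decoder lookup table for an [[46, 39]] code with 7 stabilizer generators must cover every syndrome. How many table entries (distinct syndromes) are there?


Each stabilizer generator gives a binary (+1 or -1) measurement outcome.
With 7 independent generators:
Total syndromes = 2^7
= 128

128


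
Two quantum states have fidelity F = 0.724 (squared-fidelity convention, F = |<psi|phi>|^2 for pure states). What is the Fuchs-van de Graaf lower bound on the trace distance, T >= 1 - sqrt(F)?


Fuchs-van de Graaf (squared-fidelity convention): 1 - sqrt(F) <= T <= sqrt(1 - F).
Lower bound: T >= 1 - sqrt(F)
sqrt(F) = sqrt(0.724) = 0.8509
T >= 1 - 0.8509
T >= 0.1491

0.1491


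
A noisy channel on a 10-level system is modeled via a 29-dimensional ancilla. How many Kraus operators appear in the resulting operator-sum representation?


Tracing out the environment in an orthonormal basis {|i>_E} gives Kraus operators K_i = <i|_E U |0>_E.
Number of Kraus operators = dim(H_env) = d_env
= 29

29


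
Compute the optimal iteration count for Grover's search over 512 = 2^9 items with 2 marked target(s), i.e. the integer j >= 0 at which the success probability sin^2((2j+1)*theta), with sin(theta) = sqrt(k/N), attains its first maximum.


After j Grover iterations the success probability is P(j) = sin^2((2j+1)*theta), where sin(theta) = sqrt(k/N).
N = 2^9 = 512, k = 2
sin(theta) = sqrt(k/N) = 0.0625
theta = arcsin(sqrt(k/N)) = 0.0625407618 rad
P(j) reaches its first maximum when (2j+1)*theta is as close as possible to pi/2, i.e. j = round(pi/(4*theta) - 1/2).
pi/(4*theta) - 1/2 = 12.0582
(For comparison, the common estimate pi/4 * sqrt(N/k) = 12.5664; the exact maximiser is used here.)
Optimal iterations = 12

12


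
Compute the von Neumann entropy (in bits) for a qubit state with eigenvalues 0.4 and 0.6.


S = -p*log2(p) - (1-p)*log2(1-p)
p = 0.4000, 1-p = 0.6000
= -0.4000 * log2(0.4000) - 0.6000 * log2(0.6000)
= -(-0.5288) - (-0.4422)
= 0.9710

0.9710


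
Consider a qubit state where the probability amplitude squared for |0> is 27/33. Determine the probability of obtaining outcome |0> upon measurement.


|alpha|^2 = 27/33 = 0.8182
|beta|^2 = 1 - 27/33 = 6/33 = 0.1818
P(|0>) = |alpha|^2 = 0.8182

0.8182


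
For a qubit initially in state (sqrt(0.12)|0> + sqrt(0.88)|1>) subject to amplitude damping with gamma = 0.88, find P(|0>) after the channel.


For amplitude damping with parameter gamma on state sqrt(a)|0> + sqrt(b)|1>:
alpha^2 = 0.12, beta^2 = 0.88
P(|0>) = alpha^2 + gamma * beta^2
= 0.12 + 0.88 * 0.88
= 0.12 + 0.7744
= 0.8944

0.8944


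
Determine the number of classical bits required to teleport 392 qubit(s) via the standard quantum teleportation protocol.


Quantum teleportation requires 2 classical bits per qubit teleported.
392 qubit(s) -> 2 * 392 = 784 classical bits

784


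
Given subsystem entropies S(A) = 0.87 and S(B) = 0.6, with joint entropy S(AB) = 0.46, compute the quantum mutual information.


I(A:B) = S(A) + S(B) - S(AB)
= 0.87 + 0.6 - 0.46
= 1.0100

1.0100


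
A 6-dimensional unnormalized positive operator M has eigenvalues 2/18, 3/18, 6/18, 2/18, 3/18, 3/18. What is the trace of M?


tr(M) = sum of eigenvalues
= 2/18 + 3/18 + 6/18 + 2/18 + 3/18 + 3/18
= 19/18
= 1.0556

1.0556


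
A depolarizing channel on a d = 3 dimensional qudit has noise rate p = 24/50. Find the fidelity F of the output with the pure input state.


F = (1-p) + p/d
= (1 - 0.4800) + 0.4800/3
= 0.5200 + 0.1600
= 0.6800

0.6800


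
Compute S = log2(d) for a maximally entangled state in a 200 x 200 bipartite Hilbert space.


For a maximally entangled state in d x d:
S = log2(d) = log2(200)
= 7.6439

7.6439


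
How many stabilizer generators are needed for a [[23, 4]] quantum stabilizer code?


For an [[n,k]] stabilizer code:
Number of stabilizer generators = n - k
= 23 - 4
= 19

19


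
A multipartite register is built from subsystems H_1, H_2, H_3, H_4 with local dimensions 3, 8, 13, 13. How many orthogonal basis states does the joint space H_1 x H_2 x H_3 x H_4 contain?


dim(H_1 x H_2 x H_3 x H_4) = 3 * 8 * 13 * 13
= 24 * 13 * 13
= 312 * 13
= 4056

4056


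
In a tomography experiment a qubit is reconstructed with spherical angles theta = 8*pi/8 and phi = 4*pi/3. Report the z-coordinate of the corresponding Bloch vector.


theta = 3.1416, phi = 4.1888
r_z = cos(theta) = -1.0000

-1.0000


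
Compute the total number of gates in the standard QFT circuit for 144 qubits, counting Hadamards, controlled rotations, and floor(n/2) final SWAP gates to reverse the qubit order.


Hadamard gates: 144
Controlled rotations: n*(n-1)/2 = 144*143/2 = 10296
SWAP gates: floor(n/2) = floor(144/2) = 72
Total = 144 + 10296 + 72
= 10512

10512


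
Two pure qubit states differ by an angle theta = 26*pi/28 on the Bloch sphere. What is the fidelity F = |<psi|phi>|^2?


For states separated by angle theta on Bloch sphere:
F = cos^2(theta/2)
theta = 26*pi/28 = 2.9172
theta/2 = 1.4586
cos(theta/2) = 0.1120
F = 0.0125

0.0125


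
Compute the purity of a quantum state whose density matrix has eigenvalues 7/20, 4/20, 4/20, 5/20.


tr(rho^2) = sum of eigenvalues squared
= (7/20)^2 + (4/20)^2 + (4/20)^2 + (5/20)^2
= (49 + 16 + 16 + 25) / 400
= 106/400
= 0.2650

0.2650


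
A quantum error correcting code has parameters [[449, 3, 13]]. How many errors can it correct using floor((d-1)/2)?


Code parameters: [[449, 3, 13]], distance d = 13.
Number of correctable errors = floor((d-1)/2)
= floor((13 - 1)/2)
= floor(12/2)
= 6

6


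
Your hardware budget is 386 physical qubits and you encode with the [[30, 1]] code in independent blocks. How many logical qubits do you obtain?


Each code block uses 30 physical qubits for 1 logical qubit(s).
Number of complete blocks = floor(386 / 30) = 12
Logical qubits = 12 * 1
= 12

12


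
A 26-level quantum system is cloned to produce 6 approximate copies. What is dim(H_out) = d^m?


Output space = H^(tensor 6) where dim(H) = 26
dim = 26^6
= 676 (after 2 factors)
= 17576 (after 3 factors)
= 456976 (after 4 factors)
= 11881376 (after 5 factors)
= 308915776 (after 6 factors)
= 308915776

308915776


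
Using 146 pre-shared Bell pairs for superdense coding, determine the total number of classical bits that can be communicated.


Superdense coding allows 2 classical bits per shared entangled pair.
146 pair(s) -> 2 * 146 = 292 classical bits

292


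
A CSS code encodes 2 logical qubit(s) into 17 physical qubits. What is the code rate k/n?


Code rate R = k/n
= 2/17
= 0.1176

0.1176


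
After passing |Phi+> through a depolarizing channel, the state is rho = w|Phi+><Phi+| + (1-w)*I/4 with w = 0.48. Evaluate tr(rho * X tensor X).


|Phi+> = (|00> + |11>)/sqrt(2)
For the pure Bell state, <X_A X_B> = +1 (Bell-state Pauli correlator).
The maximally-mixed part I/4 has tr(I/4 * P tensor P) = 0 for any traceless Pauli P.
So <X_A X_B>_rho = w * (+1) + (1 - w) * 0
= 0.48 * (+1)
= 0.4800

0.4800


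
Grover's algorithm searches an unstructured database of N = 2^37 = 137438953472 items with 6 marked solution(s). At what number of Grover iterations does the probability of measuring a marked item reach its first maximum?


After j Grover iterations the success probability is P(j) = sin^2((2j+1)*theta), where sin(theta) = sqrt(k/N).
N = 2^37 = 137438953472, k = 6
sin(theta) = sqrt(k/N) = 6.60724948e-06
theta = arcsin(sqrt(k/N)) = 6.60724948e-06 rad
P(j) reaches its first maximum when (2j+1)*theta is as close as possible to pi/2, i.e. j = round(pi/(4*theta) - 1/2).
pi/(4*theta) - 1/2 = 118868.6551
(For comparison, the common estimate pi/4 * sqrt(N/k) = 118869.1551; the exact maximiser is used here.)
Optimal iterations = 118869

118869


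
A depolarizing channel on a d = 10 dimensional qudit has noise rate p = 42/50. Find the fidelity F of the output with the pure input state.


F = (1-p) + p/d
= (1 - 0.8400) + 0.8400/10
= 0.1600 + 0.0840
= 0.2440

0.2440


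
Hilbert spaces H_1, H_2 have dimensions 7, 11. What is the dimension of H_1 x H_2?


dim(H_1 x H_2) = 7 * 11
= 77

77


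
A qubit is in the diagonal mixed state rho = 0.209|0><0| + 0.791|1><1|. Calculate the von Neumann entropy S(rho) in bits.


S = -p*log2(p) - (1-p)*log2(1-p)
p = 0.2090, 1-p = 0.7910
= -0.2090 * log2(0.2090) - 0.7910 * log2(0.7910)
= -(-0.4720) - (-0.2676)
= 0.7396

0.7396


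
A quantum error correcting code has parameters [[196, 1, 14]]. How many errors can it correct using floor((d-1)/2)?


Code parameters: [[196, 1, 14]], distance d = 14.
Number of correctable errors = floor((d-1)/2)
= floor((14 - 1)/2)
= floor(13/2)
= 6

6


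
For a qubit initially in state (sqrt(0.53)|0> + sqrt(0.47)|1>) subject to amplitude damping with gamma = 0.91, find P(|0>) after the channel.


For amplitude damping with parameter gamma on state sqrt(a)|0> + sqrt(b)|1>:
alpha^2 = 0.53, beta^2 = 0.47
P(|0>) = alpha^2 + gamma * beta^2
= 0.53 + 0.91 * 0.47
= 0.53 + 0.4277
= 0.9577

0.9577


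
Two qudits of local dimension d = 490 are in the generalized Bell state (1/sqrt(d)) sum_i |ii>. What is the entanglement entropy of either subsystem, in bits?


For a maximally entangled state in d x d:
S = log2(d) = log2(490)
= 8.9366

8.9366


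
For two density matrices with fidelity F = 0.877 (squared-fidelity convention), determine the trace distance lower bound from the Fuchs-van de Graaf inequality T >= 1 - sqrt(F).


Fuchs-van de Graaf (squared-fidelity convention): 1 - sqrt(F) <= T <= sqrt(1 - F).
Lower bound: T >= 1 - sqrt(F)
sqrt(F) = sqrt(0.877) = 0.9365
T >= 1 - 0.9365
T >= 0.0635

0.0635


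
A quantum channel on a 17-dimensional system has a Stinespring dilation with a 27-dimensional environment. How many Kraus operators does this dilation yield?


Tracing out the environment in an orthonormal basis {|i>_E} gives Kraus operators K_i = <i|_E U |0>_E.
Number of Kraus operators = dim(H_env) = d_env
= 27

27


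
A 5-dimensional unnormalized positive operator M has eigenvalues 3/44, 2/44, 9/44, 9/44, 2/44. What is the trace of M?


tr(M) = sum of eigenvalues
= 3/44 + 2/44 + 9/44 + 9/44 + 2/44
= 25/44
= 0.5682

0.5682


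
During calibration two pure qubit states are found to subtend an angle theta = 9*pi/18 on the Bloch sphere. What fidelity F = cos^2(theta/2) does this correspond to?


For states separated by angle theta on Bloch sphere:
F = cos^2(theta/2)
theta = 9*pi/18 = 1.5708
theta/2 = 0.7854
cos(theta/2) = 0.7071
F = 0.5000

0.5000


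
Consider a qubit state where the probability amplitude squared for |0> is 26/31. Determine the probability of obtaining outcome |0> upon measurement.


|alpha|^2 = 26/31 = 0.8387
|beta|^2 = 1 - 26/31 = 5/31 = 0.1613
P(|0>) = |alpha|^2 = 0.8387

0.8387


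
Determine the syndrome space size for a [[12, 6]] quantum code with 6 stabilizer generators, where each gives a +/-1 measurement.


Each stabilizer generator gives a binary (+1 or -1) measurement outcome.
With 6 independent generators:
Total syndromes = 2^6
= 64

64


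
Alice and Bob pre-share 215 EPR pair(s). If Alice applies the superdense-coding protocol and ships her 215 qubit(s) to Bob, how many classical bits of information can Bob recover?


Superdense coding allows 2 classical bits per shared entangled pair.
215 pair(s) -> 2 * 215 = 430 classical bits

430


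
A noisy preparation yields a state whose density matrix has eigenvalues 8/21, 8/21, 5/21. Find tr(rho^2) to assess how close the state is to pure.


tr(rho^2) = sum of eigenvalues squared
= (8/21)^2 + (8/21)^2 + (5/21)^2
= (64 + 64 + 25) / 441
= 153/441
= 0.3469

0.3469


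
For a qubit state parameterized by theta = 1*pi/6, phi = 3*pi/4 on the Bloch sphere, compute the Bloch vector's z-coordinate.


theta = 0.5236, phi = 2.3562
r_z = cos(theta) = 0.8660

0.8660


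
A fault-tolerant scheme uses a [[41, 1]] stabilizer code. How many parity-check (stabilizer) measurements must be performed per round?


For an [[n,k]] stabilizer code:
Number of stabilizer generators = n - k
= 41 - 1
= 40

40


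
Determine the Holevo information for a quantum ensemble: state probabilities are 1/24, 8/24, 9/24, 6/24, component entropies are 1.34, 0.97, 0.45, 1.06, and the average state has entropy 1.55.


chi = S(rho) - sum_i p_i * S(rho_i)
Weighted entropy = 1/24 * 1.34 + 8/24 * 0.97 + 9/24 * 0.45 + 6/24 * 1.06
= 0.8129
chi = 1.55 - 0.8129
= 0.7371

0.7371


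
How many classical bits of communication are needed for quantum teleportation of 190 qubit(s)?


Quantum teleportation requires 2 classical bits per qubit teleported.
190 qubit(s) -> 2 * 190 = 380 classical bits

380


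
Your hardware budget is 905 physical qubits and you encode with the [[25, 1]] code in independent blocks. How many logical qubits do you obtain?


Each code block uses 25 physical qubits for 1 logical qubit(s).
Number of complete blocks = floor(905 / 25) = 36
Logical qubits = 36 * 1
= 36

36


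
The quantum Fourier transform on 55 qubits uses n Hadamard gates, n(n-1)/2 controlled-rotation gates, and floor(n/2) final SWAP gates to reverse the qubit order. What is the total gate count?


Hadamard gates: 55
Controlled rotations: n*(n-1)/2 = 55*54/2 = 1485
SWAP gates: floor(n/2) = floor(55/2) = 27
Total = 55 + 1485 + 27
= 1567

1567


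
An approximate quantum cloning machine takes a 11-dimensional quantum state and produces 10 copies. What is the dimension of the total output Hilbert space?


Output space = H^(tensor 10) where dim(H) = 11
dim = 11^10
= 121 (after 2 factors)
= 1331 (after 3 factors)
= 14641 (after 4 factors)
= 161051 (after 5 factors)
= 1771561 (after 6 factors)
= 19487171 (after 7 factors)
= 214358881 (after 8 factors)
= 2357947691 (after 9 factors)
= 25937424601 (after 10 factors)
= 25937424601

25937424601


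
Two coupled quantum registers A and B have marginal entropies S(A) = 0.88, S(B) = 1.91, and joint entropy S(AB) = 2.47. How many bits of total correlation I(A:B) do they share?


I(A:B) = S(A) + S(B) - S(AB)
= 0.88 + 1.91 - 2.47
= 0.3200

0.3200


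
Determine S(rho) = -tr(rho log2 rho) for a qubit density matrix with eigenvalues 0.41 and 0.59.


S = -p*log2(p) - (1-p)*log2(1-p)
p = 0.4100, 1-p = 0.5900
= -0.4100 * log2(0.4100) - 0.5900 * log2(0.5900)
= -(-0.5274) - (-0.4491)
= 0.9765

0.9765


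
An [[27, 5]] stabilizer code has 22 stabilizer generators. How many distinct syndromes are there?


Each stabilizer generator gives a binary (+1 or -1) measurement outcome.
With 22 independent generators:
Total syndromes = 2^22
= 4194304

4194304


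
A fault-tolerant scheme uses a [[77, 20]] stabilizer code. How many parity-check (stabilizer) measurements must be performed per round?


For an [[n,k]] stabilizer code:
Number of stabilizer generators = n - k
= 77 - 20
= 57

57


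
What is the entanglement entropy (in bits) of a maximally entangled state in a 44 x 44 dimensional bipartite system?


For a maximally entangled state in d x d:
S = log2(d) = log2(44)
= 5.4594

5.4594


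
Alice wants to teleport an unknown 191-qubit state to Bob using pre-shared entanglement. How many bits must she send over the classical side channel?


Quantum teleportation requires 2 classical bits per qubit teleported.
191 qubit(s) -> 2 * 191 = 382 classical bits

382


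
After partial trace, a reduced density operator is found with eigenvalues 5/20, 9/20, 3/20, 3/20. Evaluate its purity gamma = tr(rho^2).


tr(rho^2) = sum of eigenvalues squared
= (5/20)^2 + (9/20)^2 + (3/20)^2 + (3/20)^2
= (25 + 81 + 9 + 9) / 400
= 124/400
= 0.3100

0.3100


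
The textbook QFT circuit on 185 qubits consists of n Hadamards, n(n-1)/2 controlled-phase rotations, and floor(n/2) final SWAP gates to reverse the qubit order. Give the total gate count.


Hadamard gates: 185
Controlled rotations: n*(n-1)/2 = 185*184/2 = 17020
SWAP gates: floor(n/2) = floor(185/2) = 92
Total = 185 + 17020 + 92
= 17297

17297


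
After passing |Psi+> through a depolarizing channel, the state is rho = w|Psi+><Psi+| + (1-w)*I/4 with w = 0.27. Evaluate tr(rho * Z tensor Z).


|Psi+> = (|01> + |10>)/sqrt(2)
For the pure Bell state, <Z_A Z_B> = -1 (Bell-state Pauli correlator).
The maximally-mixed part I/4 has tr(I/4 * P tensor P) = 0 for any traceless Pauli P.
So <Z_A Z_B>_rho = w * (-1) + (1 - w) * 0
= 0.27 * (-1)
= -0.2700

-0.2700


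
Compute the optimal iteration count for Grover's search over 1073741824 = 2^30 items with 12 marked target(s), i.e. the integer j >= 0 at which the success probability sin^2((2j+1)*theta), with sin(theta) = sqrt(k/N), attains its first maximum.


After j Grover iterations the success probability is P(j) = sin^2((2j+1)*theta), where sin(theta) = sqrt(k/N).
N = 2^30 = 1073741824, k = 12
sin(theta) = sqrt(k/N) = 0.0001057159917
theta = arcsin(sqrt(k/N)) = 0.0001057159919 rad
P(j) reaches its first maximum when (2j+1)*theta is as close as possible to pi/2, i.e. j = round(pi/(4*theta) - 1/2).
pi/(4*theta) - 1/2 = 7428.8222
(For comparison, the common estimate pi/4 * sqrt(N/k) = 7429.3222; the exact maximiser is used here.)
Optimal iterations = 7429

7429


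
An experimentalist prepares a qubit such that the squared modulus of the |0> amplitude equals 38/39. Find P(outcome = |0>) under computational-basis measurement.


|alpha|^2 = 38/39 = 0.9744
|beta|^2 = 1 - 38/39 = 1/39 = 0.0256
P(|0>) = |alpha|^2 = 0.9744

0.9744


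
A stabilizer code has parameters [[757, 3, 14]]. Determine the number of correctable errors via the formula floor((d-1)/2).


Code parameters: [[757, 3, 14]], distance d = 14.
Number of correctable errors = floor((d-1)/2)
= floor((14 - 1)/2)
= floor(13/2)
= 6

6


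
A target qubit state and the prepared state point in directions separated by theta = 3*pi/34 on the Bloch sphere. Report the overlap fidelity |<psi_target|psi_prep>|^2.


For states separated by angle theta on Bloch sphere:
F = cos^2(theta/2)
theta = 3*pi/34 = 0.2772
theta/2 = 0.1386
cos(theta/2) = 0.9904
F = 0.9809

0.9809


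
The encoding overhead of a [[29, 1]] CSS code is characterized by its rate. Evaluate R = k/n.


Code rate R = k/n
= 1/29
= 0.0345

0.0345


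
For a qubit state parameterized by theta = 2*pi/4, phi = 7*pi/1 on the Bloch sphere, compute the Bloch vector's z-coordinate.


theta = 1.5708, phi = 21.9911
r_z = cos(theta) = 0.0000

0.0000


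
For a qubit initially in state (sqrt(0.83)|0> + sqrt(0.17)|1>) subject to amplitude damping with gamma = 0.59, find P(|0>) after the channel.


For amplitude damping with parameter gamma on state sqrt(a)|0> + sqrt(b)|1>:
alpha^2 = 0.83, beta^2 = 0.17
P(|0>) = alpha^2 + gamma * beta^2
= 0.83 + 0.59 * 0.17
= 0.83 + 0.1003
= 0.9303

0.9303


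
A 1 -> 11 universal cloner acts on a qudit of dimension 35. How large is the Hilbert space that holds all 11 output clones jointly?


Output space = H^(tensor 11) where dim(H) = 35
dim = 35^11
= 1225 (after 2 factors)
= 42875 (after 3 factors)
= 1500625 (after 4 factors)
= 52521875 (after 5 factors)
= 1838265625 (after 6 factors)
= 64339296875 (after 7 factors)
= 2251875390625 (after 8 factors)
= 78815638671875 (after 9 factors)
= 2758547353515625 (after 10 factors)
= 96549157373046875 (after 11 factors)
= 96549157373046875

96549157373046875


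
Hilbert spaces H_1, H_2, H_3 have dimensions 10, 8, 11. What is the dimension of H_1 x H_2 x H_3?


dim(H_1 x H_2 x H_3) = 10 * 8 * 11
= 80 * 11
= 880

880


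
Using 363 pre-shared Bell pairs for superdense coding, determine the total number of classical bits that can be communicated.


Superdense coding allows 2 classical bits per shared entangled pair.
363 pair(s) -> 2 * 363 = 726 classical bits

726
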